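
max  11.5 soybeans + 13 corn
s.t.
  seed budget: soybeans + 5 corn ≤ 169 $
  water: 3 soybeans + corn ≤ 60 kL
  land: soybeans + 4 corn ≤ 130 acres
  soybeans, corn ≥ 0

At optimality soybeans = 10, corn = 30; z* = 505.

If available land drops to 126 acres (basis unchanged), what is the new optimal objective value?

495

Check each constraint at x*: seed budget 160/169 (slack 9); water 60/60 (tight); land 130/130 (tight).
Slack constraints have shadow price 0 (complementary slackness).
Dual feasibility on the basic columns requires 3·y_water + 1·y_land = 11.5, 1·y_water + 4·y_land = 13.
Solving: y_water = 3, y_land = 2.5.
Δz = y_land·Δb = 2.5 × (-4) = -10, so new z* = 505 − 10 = 495.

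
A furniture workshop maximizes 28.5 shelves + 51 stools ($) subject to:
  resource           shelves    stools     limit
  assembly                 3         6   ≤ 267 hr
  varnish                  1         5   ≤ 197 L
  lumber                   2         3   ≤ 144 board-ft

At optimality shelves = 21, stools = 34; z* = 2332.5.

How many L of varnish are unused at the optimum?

6

varnish used = 1·21 + 5·34 = 191; slack = 197 − 191 = 6.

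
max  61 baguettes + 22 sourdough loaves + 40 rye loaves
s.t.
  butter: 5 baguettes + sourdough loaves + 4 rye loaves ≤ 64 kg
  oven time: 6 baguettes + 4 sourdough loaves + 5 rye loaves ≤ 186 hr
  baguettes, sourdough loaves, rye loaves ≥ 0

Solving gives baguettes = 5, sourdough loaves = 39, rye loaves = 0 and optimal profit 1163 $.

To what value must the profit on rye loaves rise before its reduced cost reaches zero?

Check each constraint at x*: butter 64/64 (tight); oven time 186/186 (tight).
Dual feasibility on the basic columns requires 5·y_butter + 6·y_oven time = 61, 1·y_butter + 4·y_oven time = 22.
→ y_butter = 8 and y_oven time = 3.5.
rye loaves enters the basis when its profit ≥ yᵀa₃ = 8·4 + 3.5·5 = 49.5.

49.5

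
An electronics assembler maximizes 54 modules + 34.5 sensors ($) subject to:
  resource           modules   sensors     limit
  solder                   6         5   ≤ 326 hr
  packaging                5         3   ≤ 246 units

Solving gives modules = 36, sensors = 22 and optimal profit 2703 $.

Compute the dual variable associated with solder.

At the optimum: solder uses 326 of 326 (binding); packaging uses 246 of 246 (binding).
The binding rows give the dual system: 6·y_solder + 5·y_packaging = 54 and 5·y_solder + 3·y_packaging = 34.5.
Solving: y_solder = 1.5, y_packaging = 9.
Shadow price of solder = 1.5.

1.5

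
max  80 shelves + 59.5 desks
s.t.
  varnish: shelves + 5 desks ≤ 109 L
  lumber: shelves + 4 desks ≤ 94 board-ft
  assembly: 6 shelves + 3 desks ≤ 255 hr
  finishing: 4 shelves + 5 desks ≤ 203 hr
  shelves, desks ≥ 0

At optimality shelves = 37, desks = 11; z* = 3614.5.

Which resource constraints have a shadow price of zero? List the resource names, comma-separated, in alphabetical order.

varnish: 92/109 (slack 17)
lumber: 81/94 (slack 13)
assembly: 255/255 (binding)
finishing: 203/203 (binding)
By complementary slackness, a constraint with positive slack has shadow price 0 → lumber, varnish.

lumber, varnish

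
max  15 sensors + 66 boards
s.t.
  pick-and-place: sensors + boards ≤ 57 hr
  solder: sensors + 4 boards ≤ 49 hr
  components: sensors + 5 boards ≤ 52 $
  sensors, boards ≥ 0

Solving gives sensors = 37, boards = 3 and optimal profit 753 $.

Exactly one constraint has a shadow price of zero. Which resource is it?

pick-and-place

pick-and-place: 40/57 (slack 17)
solder: 49/49 (binding)
components: 52/52 (binding)
By complementary slackness, a constraint with positive slack has shadow price 0 → pick-and-place.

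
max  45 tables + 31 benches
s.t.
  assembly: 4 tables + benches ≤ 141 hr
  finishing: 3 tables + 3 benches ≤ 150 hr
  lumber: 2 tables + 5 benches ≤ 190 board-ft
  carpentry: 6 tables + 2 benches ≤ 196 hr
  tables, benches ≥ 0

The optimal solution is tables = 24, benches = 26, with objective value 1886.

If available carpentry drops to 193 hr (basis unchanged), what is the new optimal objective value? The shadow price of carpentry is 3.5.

Δb = -3, so new z* = 1886 + (3.5)·(-3) = 1886 − 10.5 = 1875.5.

1875.5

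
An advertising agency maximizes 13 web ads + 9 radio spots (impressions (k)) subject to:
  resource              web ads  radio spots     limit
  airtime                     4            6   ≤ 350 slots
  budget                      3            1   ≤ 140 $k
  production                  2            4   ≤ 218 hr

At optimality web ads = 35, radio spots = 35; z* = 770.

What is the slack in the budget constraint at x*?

budget used = 3·35 + 1·35 = 140; slack = 140 − 140 = 0.

0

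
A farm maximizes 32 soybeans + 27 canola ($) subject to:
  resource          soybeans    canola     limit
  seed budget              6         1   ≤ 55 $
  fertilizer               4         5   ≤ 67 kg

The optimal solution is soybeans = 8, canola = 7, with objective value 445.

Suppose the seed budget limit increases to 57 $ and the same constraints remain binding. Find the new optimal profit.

At the optimum: seed budget uses 55 of 55 (binding); fertilizer uses 67 of 67 (binding).
Dual feasibility on the basic columns requires 6·y_seed budget + 4·y_fertilizer = 32, 1·y_seed budget + 5·y_fertilizer = 27.
Solving: y_seed budget = 2, y_fertilizer = 5.
Δz = y_seed budget·Δb = 2 × (2) = 4, so new z* = 445 + 4 = 449.

449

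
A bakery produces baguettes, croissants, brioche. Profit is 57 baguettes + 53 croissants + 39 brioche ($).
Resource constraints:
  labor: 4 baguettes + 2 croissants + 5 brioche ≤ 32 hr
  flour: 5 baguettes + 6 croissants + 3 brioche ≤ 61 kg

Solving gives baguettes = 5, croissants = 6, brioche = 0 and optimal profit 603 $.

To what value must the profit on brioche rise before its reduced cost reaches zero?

Check each constraint at x*: labor 32/32 (tight); flour 61/61 (tight).
The binding rows give the dual system: 4·y_labor + 5·y_flour = 57 and 2·y_labor + 6·y_flour = 53.
This yields shadow prices y_labor = 5.5, y_flour = 7.
brioche enters the basis when its profit ≥ yᵀa₃ = 5.5·5 + 7·3 = 48.5.

48.5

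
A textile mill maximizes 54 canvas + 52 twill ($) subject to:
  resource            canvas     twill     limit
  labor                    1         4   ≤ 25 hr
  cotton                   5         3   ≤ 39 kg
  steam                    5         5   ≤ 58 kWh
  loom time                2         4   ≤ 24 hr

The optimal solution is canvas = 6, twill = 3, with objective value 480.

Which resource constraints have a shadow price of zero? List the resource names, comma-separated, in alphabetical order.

labor, steam

labor: 18/25 (slack 7)
cotton: 39/39 (binding)
steam: 45/58 (slack 13)
loom time: 24/24 (binding)
By complementary slackness, a constraint with positive slack has shadow price 0 → labor, steam.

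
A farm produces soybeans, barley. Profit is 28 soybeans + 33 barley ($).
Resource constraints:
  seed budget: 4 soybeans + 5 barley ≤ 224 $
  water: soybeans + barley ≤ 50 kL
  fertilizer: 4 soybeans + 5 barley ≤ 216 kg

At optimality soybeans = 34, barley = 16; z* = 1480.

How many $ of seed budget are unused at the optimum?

seed budget used = 4·34 + 5·16 = 216; slack = 224 − 216 = 8.

8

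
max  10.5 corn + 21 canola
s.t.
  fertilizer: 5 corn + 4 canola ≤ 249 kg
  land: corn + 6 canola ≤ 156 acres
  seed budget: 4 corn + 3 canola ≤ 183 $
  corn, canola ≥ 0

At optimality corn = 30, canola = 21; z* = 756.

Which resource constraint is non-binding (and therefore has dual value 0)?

fertilizer

fertilizer: 234/249 (slack 15)
land: 156/156 (binding)
seed budget: 183/183 (binding)
By complementary slackness, a constraint with positive slack has shadow price 0 → fertilizer.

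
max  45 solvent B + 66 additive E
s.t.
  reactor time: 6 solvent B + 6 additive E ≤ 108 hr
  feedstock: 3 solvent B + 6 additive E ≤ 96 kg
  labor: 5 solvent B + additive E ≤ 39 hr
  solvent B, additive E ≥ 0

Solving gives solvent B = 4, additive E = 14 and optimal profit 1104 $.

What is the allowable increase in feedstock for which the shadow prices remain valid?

12

Binding constraints: reactor time, feedstock. The basis is B = [[6,6],[3,6]] with det 18.
Per unit increase in feedstock, x* moves by d = (-0.3333, 0.3333).
The basis stays optimal until solvent B reaches 0; allowable increase = 12 kg.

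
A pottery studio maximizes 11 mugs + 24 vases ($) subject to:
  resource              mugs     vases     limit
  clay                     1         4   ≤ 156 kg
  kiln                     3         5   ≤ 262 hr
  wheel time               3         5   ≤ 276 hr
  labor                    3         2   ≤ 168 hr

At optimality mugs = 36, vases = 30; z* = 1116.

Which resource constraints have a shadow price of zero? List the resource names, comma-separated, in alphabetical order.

kiln, wheel time

clay: 156/156 (binding)
kiln: 258/262 (slack 4)
wheel time: 258/276 (slack 18)
labor: 168/168 (binding)
By complementary slackness, a constraint with positive slack has shadow price 0 → kiln, wheel time.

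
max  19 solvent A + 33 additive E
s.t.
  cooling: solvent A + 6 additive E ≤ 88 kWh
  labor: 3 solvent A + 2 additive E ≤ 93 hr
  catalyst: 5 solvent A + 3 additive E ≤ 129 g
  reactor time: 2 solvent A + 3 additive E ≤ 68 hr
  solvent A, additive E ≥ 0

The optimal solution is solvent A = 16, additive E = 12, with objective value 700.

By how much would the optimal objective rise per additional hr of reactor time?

Binding: cooling and reactor time. Non-binding: labor (21 unused), catalyst (13 unused).
By complementary slackness, y = 0 for the non-binding constraints.
Dual feasibility on the basic columns requires 1·y_cooling + 2·y_reactor time = 19, 6·y_cooling + 3·y_reactor time = 33.
Solving: y_cooling = 1, y_reactor time = 9.
Shadow price of reactor time = 9.

9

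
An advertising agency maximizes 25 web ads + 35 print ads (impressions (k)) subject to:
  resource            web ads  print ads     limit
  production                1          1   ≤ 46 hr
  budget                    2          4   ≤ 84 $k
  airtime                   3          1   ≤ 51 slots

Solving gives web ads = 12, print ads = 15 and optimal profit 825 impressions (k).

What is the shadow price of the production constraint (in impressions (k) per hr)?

At the optimum: production uses 27 of 46 (slack = 19); budget uses 84 of 84 (binding); airtime uses 51 of 51 (binding).
Slack constraints have shadow price 0 (complementary slackness).
The binding rows give the dual system: 2·y_budget + 3·y_airtime = 25 and 4·y_budget + 1·y_airtime = 35.
This yields shadow prices y_budget = 8, y_airtime = 3.
Shadow price of production = 0.

0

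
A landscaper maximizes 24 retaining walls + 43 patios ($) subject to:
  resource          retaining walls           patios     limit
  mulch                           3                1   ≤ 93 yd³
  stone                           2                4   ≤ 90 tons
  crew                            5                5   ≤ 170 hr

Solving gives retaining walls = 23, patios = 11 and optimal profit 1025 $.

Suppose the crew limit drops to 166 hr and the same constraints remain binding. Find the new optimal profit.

1021

At the optimum: mulch uses 80 of 93 (slack = 13); stone uses 90 of 90 (binding); crew uses 170 of 170 (binding).
Since mulch is not tight, its dual is 0.
From A_Bᵀ y = c: 2·y_stone + 5·y_crew = 24; 4·y_stone + 5·y_crew = 43.
This yields shadow prices y_stone = 9.5, y_crew = 1.
Δz = y_crew·Δb = 1 × (-4) = -4, so new z* = 1025 − 4 = 1021.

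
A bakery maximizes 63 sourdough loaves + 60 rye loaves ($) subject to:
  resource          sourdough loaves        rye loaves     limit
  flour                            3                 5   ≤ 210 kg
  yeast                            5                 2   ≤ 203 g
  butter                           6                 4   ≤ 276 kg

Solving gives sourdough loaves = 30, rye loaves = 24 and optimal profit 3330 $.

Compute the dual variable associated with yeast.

0

Binding: flour and butter. Non-binding: yeast (5 unused).
Slack constraints have shadow price 0 (complementary slackness).
Dual feasibility on the basic columns requires 3·y_flour + 6·y_butter = 63, 5·y_flour + 4·y_butter = 60.
Solving: y_flour = 6, y_butter = 7.5.
Shadow price of yeast = 0.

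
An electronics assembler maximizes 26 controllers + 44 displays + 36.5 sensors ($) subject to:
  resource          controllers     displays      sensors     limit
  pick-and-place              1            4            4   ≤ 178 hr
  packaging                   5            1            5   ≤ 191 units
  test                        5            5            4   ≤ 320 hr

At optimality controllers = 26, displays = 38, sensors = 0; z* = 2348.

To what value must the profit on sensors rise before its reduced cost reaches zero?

Binding: pick-and-place and test. Non-binding: packaging (23 unused).
Since packaging is not tight, its dual is 0.
From A_Bᵀ y = c: 1·y_pick-and-place + 5·y_test = 26; 4·y_pick-and-place + 5·y_test = 44.
Solving: y_pick-and-place = 6, y_test = 4.
sensors enters the basis when its profit ≥ yᵀa₃ = 6·4 + 4·4 = 40.

40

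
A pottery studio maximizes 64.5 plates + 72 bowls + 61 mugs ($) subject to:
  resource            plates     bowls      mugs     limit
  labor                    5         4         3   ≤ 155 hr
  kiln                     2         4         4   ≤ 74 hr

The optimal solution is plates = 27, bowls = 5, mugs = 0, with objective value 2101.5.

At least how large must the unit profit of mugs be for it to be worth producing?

At the optimum: labor uses 155 of 155 (binding); kiln uses 74 of 74 (binding).
The binding rows give the dual system: 5·y_labor + 2·y_kiln = 64.5 and 4·y_labor + 4·y_kiln = 72.
Solving: y_labor = 9.5, y_kiln = 8.5.
mugs enters the basis when its profit ≥ yᵀa₃ = 9.5·3 + 8.5·4 = 62.5.

62.5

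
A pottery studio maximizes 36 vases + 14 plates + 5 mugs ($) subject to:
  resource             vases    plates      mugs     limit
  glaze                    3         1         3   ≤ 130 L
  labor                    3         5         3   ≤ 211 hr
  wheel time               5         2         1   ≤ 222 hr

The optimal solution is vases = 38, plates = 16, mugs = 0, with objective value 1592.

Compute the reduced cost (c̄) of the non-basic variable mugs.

-7

At the optimum: glaze uses 130 of 130 (binding); labor uses 194 of 211 (slack = 17); wheel time uses 222 of 222 (binding).
Slack constraints have shadow price 0 (complementary slackness).
Dual feasibility on the basic columns requires 3·y_glaze + 5·y_wheel time = 36, 1·y_glaze + 2·y_wheel time = 14.
This yields shadow prices y_glaze = 2, y_wheel time = 6.
Reduced cost of mugs: c₃ − yᵀa₃ = 5 − (2·3 + 6·1) = 5 − 12 = -7.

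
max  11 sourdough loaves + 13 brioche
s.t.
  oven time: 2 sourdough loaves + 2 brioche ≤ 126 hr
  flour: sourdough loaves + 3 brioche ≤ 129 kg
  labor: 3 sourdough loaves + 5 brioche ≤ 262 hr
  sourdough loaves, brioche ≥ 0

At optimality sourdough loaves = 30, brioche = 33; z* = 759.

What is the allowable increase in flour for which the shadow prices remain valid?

7

Binding constraints: oven time, flour. The basis is B = [[2,2],[1,3]] with det 4.
Per unit increase in flour, x* moves by d = (-0.5, 0.5).
The basis stays optimal until labor becomes binding; allowable increase = 7 kg.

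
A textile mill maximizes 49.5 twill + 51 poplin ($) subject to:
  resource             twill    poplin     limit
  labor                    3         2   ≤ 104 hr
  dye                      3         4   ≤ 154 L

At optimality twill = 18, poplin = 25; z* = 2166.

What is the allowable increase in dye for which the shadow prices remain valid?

Binding constraints: labor, dye. The basis is B = [[3,2],[3,4]] with det 6.
Per unit increase in dye, x* moves by d = (-0.3333, 0.5).
The basis stays optimal until twill reaches 0; allowable increase = 54 L.

54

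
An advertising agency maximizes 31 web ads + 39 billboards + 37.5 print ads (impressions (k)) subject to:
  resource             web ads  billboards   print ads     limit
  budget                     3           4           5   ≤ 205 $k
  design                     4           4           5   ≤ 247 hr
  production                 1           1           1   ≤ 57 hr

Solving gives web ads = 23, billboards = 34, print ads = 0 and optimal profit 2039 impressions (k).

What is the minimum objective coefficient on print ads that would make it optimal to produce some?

At the optimum: budget uses 205 of 205 (binding); design uses 228 of 247 (slack = 19); production uses 57 of 57 (binding).
Slack constraints have shadow price 0 (complementary slackness).
The binding rows give the dual system: 3·y_budget + 1·y_production = 31 and 4·y_budget + 1·y_production = 39.
→ y_budget = 8 and y_production = 7.
print ads enters the basis when its profit ≥ yᵀa₃ = 8·5 + 7·1 = 47.

47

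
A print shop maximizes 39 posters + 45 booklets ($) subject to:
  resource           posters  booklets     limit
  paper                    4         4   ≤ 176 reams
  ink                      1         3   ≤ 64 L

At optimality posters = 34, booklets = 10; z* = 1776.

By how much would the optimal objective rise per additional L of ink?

Check each constraint at x*: paper 176/176 (tight); ink 64/64 (tight).
The binding rows give the dual system: 4·y_paper + 1·y_ink = 39 and 4·y_paper + 3·y_ink = 45.
Solving: y_paper = 9, y_ink = 3.
Shadow price of ink = 3.

3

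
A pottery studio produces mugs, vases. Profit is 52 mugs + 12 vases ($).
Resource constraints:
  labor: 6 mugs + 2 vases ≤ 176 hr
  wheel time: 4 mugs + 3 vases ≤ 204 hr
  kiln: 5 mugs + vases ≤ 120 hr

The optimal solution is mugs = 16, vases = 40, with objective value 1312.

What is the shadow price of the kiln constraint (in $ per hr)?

Binding: labor and kiln. Non-binding: wheel time (20 unused).
By complementary slackness, y = 0 for the non-binding constraint.
Dual feasibility on the basic columns requires 6·y_labor + 5·y_kiln = 52, 2·y_labor + 1·y_kiln = 12.
Solving: y_labor = 2, y_kiln = 8.
Shadow price of kiln = 8.

8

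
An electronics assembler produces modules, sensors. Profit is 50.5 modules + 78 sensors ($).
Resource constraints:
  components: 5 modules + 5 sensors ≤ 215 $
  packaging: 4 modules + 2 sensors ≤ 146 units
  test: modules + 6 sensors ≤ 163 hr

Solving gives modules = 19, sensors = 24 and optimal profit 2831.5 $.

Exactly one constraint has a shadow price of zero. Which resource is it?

packaging

components: 215/215 (binding)
packaging: 124/146 (slack 22)
test: 163/163 (binding)
By complementary slackness, a constraint with positive slack has shadow price 0 → packaging.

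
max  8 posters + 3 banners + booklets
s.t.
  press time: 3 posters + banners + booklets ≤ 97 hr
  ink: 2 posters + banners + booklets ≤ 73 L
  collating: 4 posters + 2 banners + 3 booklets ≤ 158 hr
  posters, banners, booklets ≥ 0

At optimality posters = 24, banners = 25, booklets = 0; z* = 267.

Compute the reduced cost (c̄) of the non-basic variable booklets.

-2

At the optimum: press time uses 97 of 97 (binding); ink uses 73 of 73 (binding); collating uses 146 of 158 (slack = 12).
Since collating is not tight, its dual is 0.
The binding rows give the dual system: 3·y_press time + 2·y_ink = 8 and 1·y_press time + 1·y_ink = 3.
→ y_press time = 2 and y_ink = 1.
Reduced cost of booklets: c₃ − yᵀa₃ = 1 − (2·1 + 1·1) = 1 − 3 = -2.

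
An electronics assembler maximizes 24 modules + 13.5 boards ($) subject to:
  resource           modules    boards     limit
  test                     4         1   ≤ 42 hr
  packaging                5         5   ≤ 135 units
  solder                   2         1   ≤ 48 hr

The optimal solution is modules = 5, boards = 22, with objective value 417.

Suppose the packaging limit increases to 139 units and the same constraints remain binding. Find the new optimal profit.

425

Binding: test and packaging. Non-binding: solder (16 unused).
Slack constraints have shadow price 0 (complementary slackness).
The binding rows give the dual system: 4·y_test + 5·y_packaging = 24 and 1·y_test + 5·y_packaging = 13.5.
Solving: y_test = 3.5, y_packaging = 2.
Δz = y_packaging·Δb = 2 × (4) = 8, so new z* = 417 + 8 = 425.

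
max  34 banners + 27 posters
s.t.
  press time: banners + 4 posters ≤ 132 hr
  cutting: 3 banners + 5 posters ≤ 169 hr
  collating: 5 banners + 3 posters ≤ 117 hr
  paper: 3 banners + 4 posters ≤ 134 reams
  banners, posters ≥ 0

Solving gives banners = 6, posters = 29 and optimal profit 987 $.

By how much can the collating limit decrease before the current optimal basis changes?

Binding constraints: collating, paper. The basis is B = [[5,3],[3,4]] with det 11.
Per unit decrease in collating, x* moves by d = (-0.3636, 0.2727).
The basis stays optimal until press time becomes binding; allowable decrease = 13.75 hr.

13.75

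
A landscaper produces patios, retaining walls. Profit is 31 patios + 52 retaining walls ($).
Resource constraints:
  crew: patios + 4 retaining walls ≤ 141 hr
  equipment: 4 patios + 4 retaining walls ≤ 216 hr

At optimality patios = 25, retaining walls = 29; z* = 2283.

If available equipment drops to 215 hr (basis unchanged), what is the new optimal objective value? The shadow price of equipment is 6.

2277

Δb = -1, so new z* = 2283 + (6)·(-1) = 2283 − 6 = 2277.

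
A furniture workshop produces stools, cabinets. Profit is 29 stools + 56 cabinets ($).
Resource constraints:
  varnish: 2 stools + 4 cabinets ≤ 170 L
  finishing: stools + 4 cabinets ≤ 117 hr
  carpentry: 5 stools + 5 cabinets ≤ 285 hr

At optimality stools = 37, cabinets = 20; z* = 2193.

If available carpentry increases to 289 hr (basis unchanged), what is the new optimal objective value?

2209

Binding: finishing and carpentry. Non-binding: varnish (16 unused).
By complementary slackness, y = 0 for the non-binding constraint.
From A_Bᵀ y = c: 1·y_finishing + 5·y_carpentry = 29; 4·y_finishing + 5·y_carpentry = 56.
This yields shadow prices y_finishing = 9, y_carpentry = 4.
Δz = y_carpentry·Δb = 4 × (4) = 16, so new z* = 2193 + 16 = 2209.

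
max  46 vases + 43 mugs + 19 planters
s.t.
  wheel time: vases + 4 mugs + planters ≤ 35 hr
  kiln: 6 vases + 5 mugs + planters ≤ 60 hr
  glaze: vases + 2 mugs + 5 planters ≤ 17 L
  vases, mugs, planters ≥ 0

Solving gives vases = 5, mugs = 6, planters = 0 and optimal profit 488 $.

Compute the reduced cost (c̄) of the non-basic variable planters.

-8

At the optimum: wheel time uses 29 of 35 (slack = 6); kiln uses 60 of 60 (binding); glaze uses 17 of 17 (binding).
Since wheel time is not tight, its dual is 0.
From A_Bᵀ y = c: 6·y_kiln + 1·y_glaze = 46; 5·y_kiln + 2·y_glaze = 43.
This yields shadow prices y_kiln = 7, y_glaze = 4.
Reduced cost of planters: c₃ − yᵀa₃ = 19 − (7·1 + 4·5) = 19 − 27 = -8.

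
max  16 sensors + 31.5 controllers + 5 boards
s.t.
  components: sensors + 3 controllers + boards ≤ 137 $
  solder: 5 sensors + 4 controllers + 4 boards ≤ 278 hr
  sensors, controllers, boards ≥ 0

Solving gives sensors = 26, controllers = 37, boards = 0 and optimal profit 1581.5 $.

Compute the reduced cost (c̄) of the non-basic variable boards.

At the optimum: components uses 137 of 137 (binding); solder uses 278 of 278 (binding).
Dual feasibility on the basic columns requires 1·y_components + 5·y_solder = 16, 3·y_components + 4·y_solder = 31.5.
This yields shadow prices y_components = 8.5, y_solder = 1.5.
Reduced cost of boards: c₃ − yᵀa₃ = 5 − (8.5·1 + 1.5·4) = 5 − 14.5 = -9.5.

-9.5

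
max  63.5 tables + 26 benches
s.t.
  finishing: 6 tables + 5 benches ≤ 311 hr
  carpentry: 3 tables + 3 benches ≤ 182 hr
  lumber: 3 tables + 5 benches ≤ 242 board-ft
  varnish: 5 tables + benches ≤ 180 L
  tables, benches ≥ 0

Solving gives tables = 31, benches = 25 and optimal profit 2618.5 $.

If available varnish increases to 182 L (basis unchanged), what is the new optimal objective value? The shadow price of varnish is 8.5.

Δb = 2, so new z* = 2618.5 + (8.5)·(2) = 2618.5 + 17 = 2635.5.

2635.5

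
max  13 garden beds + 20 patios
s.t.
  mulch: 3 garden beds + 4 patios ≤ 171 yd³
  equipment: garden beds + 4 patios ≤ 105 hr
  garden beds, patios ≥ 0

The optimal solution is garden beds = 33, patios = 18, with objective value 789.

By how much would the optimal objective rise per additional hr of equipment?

1

At the optimum: mulch uses 171 of 171 (binding); equipment uses 105 of 105 (binding).
From A_Bᵀ y = c: 3·y_mulch + 1·y_equipment = 13; 4·y_mulch + 4·y_equipment = 20.
This yields shadow prices y_mulch = 4, y_equipment = 1.
Shadow price of equipment = 1.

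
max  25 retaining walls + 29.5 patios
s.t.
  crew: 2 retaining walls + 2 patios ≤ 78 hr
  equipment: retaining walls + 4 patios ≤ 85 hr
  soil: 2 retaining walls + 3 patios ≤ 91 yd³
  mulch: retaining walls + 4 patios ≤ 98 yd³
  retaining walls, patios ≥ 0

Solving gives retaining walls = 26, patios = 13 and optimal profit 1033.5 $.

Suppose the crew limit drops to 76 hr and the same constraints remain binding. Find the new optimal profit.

Binding: crew and soil. Non-binding: equipment (7 unused), mulch (20 unused).
Since equipment, mulch are not tight, their duals are 0.
From A_Bᵀ y = c: 2·y_crew + 2·y_soil = 25; 2·y_crew + 3·y_soil = 29.5.
This yields shadow prices y_crew = 8, y_soil = 4.5.
Δz = y_crew·Δb = 8 × (-2) = -16, so new z* = 1033.5 − 16 = 1017.5.

1017.5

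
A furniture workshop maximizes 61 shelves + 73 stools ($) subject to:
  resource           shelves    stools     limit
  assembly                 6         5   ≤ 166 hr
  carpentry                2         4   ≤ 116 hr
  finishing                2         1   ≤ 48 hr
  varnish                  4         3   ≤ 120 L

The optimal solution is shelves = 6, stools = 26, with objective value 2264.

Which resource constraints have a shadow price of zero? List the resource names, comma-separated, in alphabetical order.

finishing, varnish

assembly: 166/166 (binding)
carpentry: 116/116 (binding)
finishing: 38/48 (slack 10)
varnish: 102/120 (slack 18)
By complementary slackness, a constraint with positive slack has shadow price 0 → finishing, varnish.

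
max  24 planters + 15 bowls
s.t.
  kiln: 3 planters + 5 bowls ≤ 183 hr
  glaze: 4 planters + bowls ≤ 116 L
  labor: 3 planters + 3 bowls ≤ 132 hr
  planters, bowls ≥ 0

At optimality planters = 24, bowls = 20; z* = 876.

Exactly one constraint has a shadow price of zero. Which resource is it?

kiln

kiln: 172/183 (slack 11)
glaze: 116/116 (binding)
labor: 132/132 (binding)
By complementary slackness, a constraint with positive slack has shadow price 0 → kiln.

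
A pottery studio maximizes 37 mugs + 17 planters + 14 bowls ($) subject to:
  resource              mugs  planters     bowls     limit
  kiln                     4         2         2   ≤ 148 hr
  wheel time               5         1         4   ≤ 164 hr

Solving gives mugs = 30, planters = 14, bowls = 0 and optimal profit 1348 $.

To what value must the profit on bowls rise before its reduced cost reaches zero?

20

At the optimum: kiln uses 148 of 148 (binding); wheel time uses 164 of 164 (binding).
The binding rows give the dual system: 4·y_kiln + 5·y_wheel time = 37 and 2·y_kiln + 1·y_wheel time = 17.
Solving: y_kiln = 8, y_wheel time = 1.
bowls enters the basis when its profit ≥ yᵀa₃ = 8·2 + 1·4 = 20.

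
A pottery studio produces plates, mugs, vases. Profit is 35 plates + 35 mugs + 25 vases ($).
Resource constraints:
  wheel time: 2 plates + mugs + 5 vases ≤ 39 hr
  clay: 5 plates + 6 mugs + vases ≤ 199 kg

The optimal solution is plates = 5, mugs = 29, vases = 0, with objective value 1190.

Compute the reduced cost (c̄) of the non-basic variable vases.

-5

Both wheel time and clay are binding at x*.
The binding rows give the dual system: 2·y_wheel time + 5·y_clay = 35 and 1·y_wheel time + 6·y_clay = 35.
This yields shadow prices y_wheel time = 5, y_clay = 5.
Reduced cost of vases: c₃ − yᵀa₃ = 25 − (5·5 + 5·1) = 25 − 30 = -5.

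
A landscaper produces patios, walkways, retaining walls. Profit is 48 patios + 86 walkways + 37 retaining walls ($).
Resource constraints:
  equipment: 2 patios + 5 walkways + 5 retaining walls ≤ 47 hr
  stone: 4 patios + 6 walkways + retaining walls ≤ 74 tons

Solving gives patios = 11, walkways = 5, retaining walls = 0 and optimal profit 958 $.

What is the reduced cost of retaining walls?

At the optimum: equipment uses 47 of 47 (binding); stone uses 74 of 74 (binding).
From A_Bᵀ y = c: 2·y_equipment + 4·y_stone = 48; 5·y_equipment + 6·y_stone = 86.
→ y_equipment = 7 and y_stone = 8.5.
Reduced cost of retaining walls: c₃ − yᵀa₃ = 37 − (7·5 + 8.5·1) = 37 − 43.5 = -6.5.

-6.5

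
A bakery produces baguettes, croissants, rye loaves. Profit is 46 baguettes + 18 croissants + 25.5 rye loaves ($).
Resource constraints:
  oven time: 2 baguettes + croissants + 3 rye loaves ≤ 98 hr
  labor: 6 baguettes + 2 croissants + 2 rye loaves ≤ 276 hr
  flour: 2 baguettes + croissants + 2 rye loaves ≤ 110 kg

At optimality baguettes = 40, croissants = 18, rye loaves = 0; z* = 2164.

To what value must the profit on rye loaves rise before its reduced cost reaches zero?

Binding: oven time and labor. Non-binding: flour (12 unused).
By complementary slackness, y = 0 for the non-binding constraint.
Dual feasibility on the basic columns requires 2·y_oven time + 6·y_labor = 46, 1·y_oven time + 2·y_labor = 18.
This yields shadow prices y_oven time = 8, y_labor = 5.
rye loaves enters the basis when its profit ≥ yᵀa₃ = 8·3 + 5·2 = 34.

34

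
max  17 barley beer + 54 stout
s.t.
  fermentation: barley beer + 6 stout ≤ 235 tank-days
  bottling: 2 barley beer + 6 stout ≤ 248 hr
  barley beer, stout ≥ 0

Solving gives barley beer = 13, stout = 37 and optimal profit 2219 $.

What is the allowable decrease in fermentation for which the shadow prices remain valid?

111

Binding constraints: fermentation, bottling. The basis is B = [[1,6],[2,6]] with det -6.
Per unit decrease in fermentation, x* moves by d = (1, -0.3333).
The basis stays optimal until stout reaches 0; allowable decrease = 111 tank-days.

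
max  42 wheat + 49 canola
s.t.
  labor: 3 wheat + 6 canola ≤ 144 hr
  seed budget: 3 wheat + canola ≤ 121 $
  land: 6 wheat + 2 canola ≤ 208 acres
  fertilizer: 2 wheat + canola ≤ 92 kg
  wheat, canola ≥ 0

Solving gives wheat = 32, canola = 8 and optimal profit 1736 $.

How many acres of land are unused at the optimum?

land used = 6·32 + 2·8 = 208; slack = 208 − 208 = 0.

0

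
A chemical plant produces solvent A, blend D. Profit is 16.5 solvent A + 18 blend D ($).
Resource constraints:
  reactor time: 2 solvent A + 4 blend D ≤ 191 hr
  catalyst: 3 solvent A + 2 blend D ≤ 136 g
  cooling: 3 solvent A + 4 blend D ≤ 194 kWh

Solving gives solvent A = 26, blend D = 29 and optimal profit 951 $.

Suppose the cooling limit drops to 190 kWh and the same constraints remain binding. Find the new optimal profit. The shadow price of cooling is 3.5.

Δb = -4, so new z* = 951 + (3.5)·(-4) = 951 − 14 = 937.

937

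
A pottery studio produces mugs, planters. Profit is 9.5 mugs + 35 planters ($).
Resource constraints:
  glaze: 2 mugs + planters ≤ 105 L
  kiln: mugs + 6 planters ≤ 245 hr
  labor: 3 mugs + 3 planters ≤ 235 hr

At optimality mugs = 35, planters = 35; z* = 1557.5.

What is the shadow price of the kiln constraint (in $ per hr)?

Binding: glaze and kiln. Non-binding: labor (25 unused).
By complementary slackness, y = 0 for the non-binding constraint.
The binding rows give the dual system: 2·y_glaze + 1·y_kiln = 9.5 and 1·y_glaze + 6·y_kiln = 35.
→ y_glaze = 2 and y_kiln = 5.5.
Shadow price of kiln = 5.5.

5.5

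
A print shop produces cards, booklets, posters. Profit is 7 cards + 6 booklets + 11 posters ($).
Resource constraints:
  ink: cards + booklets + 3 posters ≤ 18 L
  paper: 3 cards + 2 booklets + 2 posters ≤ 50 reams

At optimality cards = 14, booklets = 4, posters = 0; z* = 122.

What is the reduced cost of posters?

Both ink and paper are binding at x*.
Dual feasibility on the basic columns requires 1·y_ink + 3·y_paper = 7, 1·y_ink + 2·y_paper = 6.
→ y_ink = 4 and y_paper = 1.
Reduced cost of posters: c₃ − yᵀa₃ = 11 − (4·3 + 1·2) = 11 − 14 = -3.

-3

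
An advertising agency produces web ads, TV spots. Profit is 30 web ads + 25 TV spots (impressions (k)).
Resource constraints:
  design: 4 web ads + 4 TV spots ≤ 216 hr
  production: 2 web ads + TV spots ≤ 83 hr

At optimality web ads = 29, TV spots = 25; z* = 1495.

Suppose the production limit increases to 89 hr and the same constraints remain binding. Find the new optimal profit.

Both design and production are binding at x*.
The binding rows give the dual system: 4·y_design + 2·y_production = 30 and 4·y_design + 1·y_production = 25.
→ y_design = 5 and y_production = 5.
Δz = y_production·Δb = 5 × (6) = 30, so new z* = 1495 + 30 = 1525.

1525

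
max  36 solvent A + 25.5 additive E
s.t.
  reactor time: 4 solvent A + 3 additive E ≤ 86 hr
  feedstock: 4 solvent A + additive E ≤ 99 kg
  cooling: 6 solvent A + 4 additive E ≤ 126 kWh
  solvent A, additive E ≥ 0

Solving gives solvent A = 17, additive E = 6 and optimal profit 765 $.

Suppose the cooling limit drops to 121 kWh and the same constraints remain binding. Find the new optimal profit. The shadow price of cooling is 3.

Δb = -5, so new z* = 765 + (3)·(-5) = 765 − 15 = 750.

750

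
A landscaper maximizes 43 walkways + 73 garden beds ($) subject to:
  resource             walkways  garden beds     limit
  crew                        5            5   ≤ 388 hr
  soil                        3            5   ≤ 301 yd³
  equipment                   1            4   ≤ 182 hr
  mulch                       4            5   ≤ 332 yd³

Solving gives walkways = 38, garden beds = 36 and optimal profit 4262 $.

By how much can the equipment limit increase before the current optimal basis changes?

15.4

Binding constraints: equipment, mulch. The basis is B = [[1,4],[4,5]] with det -11.
Per unit increase in equipment, x* moves by d = (-0.4545, 0.3636).
The basis stays optimal until soil becomes binding; allowable increase = 15.4 hr.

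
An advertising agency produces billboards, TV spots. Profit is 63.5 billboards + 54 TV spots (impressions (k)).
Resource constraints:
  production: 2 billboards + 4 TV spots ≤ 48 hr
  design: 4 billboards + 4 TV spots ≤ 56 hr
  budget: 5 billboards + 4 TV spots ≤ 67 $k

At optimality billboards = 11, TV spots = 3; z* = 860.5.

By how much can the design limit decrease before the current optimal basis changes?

Binding constraints: design, budget. The basis is B = [[4,4],[5,4]] with det -4.
Per unit decrease in design, x* moves by d = (1, -1.25).
The basis stays optimal until TV spots reaches 0; allowable decrease = 2.4 hr.

2.4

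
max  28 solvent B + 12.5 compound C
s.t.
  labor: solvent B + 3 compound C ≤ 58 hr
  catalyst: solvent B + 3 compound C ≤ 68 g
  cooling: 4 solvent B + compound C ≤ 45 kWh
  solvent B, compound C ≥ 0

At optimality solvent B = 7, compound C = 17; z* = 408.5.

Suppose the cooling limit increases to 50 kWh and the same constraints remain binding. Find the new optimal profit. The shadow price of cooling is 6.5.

441

Δb = 5, so new z* = 408.5 + (6.5)·(5) = 408.5 + 32.5 = 441.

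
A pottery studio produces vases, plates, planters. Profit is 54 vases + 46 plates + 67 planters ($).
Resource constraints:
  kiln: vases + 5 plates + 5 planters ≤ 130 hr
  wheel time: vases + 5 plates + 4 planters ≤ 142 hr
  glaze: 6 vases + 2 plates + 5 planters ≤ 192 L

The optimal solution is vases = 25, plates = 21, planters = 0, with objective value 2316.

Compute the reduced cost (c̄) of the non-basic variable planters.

Check each constraint at x*: kiln 130/130 (tight); wheel time 130/142 (slack 12); glaze 192/192 (tight).
Slack constraints have shadow price 0 (complementary slackness).
Dual feasibility on the basic columns requires 1·y_kiln + 6·y_glaze = 54, 5·y_kiln + 2·y_glaze = 46.
→ y_kiln = 6 and y_glaze = 8.
Reduced cost of planters: c₃ − yᵀa₃ = 67 − (6·5 + 8·5) = 67 − 70 = -3.

-3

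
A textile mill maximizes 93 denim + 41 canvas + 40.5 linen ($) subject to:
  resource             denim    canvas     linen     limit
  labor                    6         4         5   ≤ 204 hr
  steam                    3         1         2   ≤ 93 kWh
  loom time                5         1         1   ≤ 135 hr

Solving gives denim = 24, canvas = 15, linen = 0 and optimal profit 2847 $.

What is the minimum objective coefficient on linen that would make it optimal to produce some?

Check each constraint at x*: labor 204/204 (tight); steam 87/93 (slack 6); loom time 135/135 (tight).
By complementary slackness, y = 0 for the non-binding constraint.
From A_Bᵀ y = c: 6·y_labor + 5·y_loom time = 93; 4·y_labor + 1·y_loom time = 41.
This yields shadow prices y_labor = 8, y_loom time = 9.
linen enters the basis when its profit ≥ yᵀa₃ = 8·5 + 9·1 = 49.

49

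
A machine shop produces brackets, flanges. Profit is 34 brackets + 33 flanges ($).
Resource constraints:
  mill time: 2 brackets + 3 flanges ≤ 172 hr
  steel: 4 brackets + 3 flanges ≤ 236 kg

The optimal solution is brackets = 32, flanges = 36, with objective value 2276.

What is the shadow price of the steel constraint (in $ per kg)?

Both mill time and steel are binding at x*.
Dual feasibility on the basic columns requires 2·y_mill time + 4·y_steel = 34, 3·y_mill time + 3·y_steel = 33.
This yields shadow prices y_mill time = 5, y_steel = 6.
Shadow price of steel = 6.

6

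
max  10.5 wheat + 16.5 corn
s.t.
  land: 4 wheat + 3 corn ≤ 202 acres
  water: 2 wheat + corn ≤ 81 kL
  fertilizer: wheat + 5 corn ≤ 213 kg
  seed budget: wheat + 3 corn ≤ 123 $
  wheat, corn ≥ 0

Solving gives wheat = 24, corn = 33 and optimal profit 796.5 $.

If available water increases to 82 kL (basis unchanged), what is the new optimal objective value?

At the optimum: land uses 195 of 202 (slack = 7); water uses 81 of 81 (binding); fertilizer uses 189 of 213 (slack = 24); seed budget uses 123 of 123 (binding).
Since land, fertilizer are not tight, their duals are 0.
From A_Bᵀ y = c: 2·y_water + 1·y_seed budget = 10.5; 1·y_water + 3·y_seed budget = 16.5.
→ y_water = 3 and y_seed budget = 4.5.
Δz = y_water·Δb = 3 × (1) = 3, so new z* = 796.5 + 3 = 799.5.

799.5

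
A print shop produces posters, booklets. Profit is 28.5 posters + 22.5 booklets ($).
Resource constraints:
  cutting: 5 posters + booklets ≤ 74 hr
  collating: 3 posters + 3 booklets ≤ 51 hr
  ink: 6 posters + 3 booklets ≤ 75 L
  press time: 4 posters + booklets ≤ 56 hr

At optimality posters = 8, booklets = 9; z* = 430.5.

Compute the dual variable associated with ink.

2

At the optimum: cutting uses 49 of 74 (slack = 25); collating uses 51 of 51 (binding); ink uses 75 of 75 (binding); press time uses 41 of 56 (slack = 15).
By complementary slackness, y = 0 for the non-binding constraints.
From A_Bᵀ y = c: 3·y_collating + 6·y_ink = 28.5; 3·y_collating + 3·y_ink = 22.5.
This yields shadow prices y_collating = 5.5, y_ink = 2.
Shadow price of ink = 2.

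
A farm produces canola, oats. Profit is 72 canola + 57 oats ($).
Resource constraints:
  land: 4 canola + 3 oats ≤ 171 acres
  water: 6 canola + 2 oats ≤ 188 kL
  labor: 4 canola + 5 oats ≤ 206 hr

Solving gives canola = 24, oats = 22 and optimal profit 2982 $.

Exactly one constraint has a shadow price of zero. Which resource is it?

land: 162/171 (slack 9)
water: 188/188 (binding)
labor: 206/206 (binding)
By complementary slackness, a constraint with positive slack has shadow price 0 → land.

land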